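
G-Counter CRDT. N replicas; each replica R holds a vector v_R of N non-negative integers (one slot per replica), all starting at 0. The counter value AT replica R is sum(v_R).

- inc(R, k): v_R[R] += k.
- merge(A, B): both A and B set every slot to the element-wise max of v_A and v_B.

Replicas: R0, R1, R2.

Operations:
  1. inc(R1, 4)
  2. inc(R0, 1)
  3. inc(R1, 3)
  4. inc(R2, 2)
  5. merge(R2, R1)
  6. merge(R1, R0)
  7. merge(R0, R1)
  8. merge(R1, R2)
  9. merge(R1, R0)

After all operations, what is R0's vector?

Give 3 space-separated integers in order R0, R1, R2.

Answer: 1 7 2

Derivation:
Op 1: inc R1 by 4 -> R1=(0,4,0) value=4
Op 2: inc R0 by 1 -> R0=(1,0,0) value=1
Op 3: inc R1 by 3 -> R1=(0,7,0) value=7
Op 4: inc R2 by 2 -> R2=(0,0,2) value=2
Op 5: merge R2<->R1 -> R2=(0,7,2) R1=(0,7,2)
Op 6: merge R1<->R0 -> R1=(1,7,2) R0=(1,7,2)
Op 7: merge R0<->R1 -> R0=(1,7,2) R1=(1,7,2)
Op 8: merge R1<->R2 -> R1=(1,7,2) R2=(1,7,2)
Op 9: merge R1<->R0 -> R1=(1,7,2) R0=(1,7,2)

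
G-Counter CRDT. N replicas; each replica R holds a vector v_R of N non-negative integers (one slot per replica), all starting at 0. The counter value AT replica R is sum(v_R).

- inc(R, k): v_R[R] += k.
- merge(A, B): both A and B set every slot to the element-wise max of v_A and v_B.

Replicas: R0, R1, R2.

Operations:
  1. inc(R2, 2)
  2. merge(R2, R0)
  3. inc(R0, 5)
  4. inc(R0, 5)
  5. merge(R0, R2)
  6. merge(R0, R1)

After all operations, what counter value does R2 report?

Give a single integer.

Op 1: inc R2 by 2 -> R2=(0,0,2) value=2
Op 2: merge R2<->R0 -> R2=(0,0,2) R0=(0,0,2)
Op 3: inc R0 by 5 -> R0=(5,0,2) value=7
Op 4: inc R0 by 5 -> R0=(10,0,2) value=12
Op 5: merge R0<->R2 -> R0=(10,0,2) R2=(10,0,2)
Op 6: merge R0<->R1 -> R0=(10,0,2) R1=(10,0,2)

Answer: 12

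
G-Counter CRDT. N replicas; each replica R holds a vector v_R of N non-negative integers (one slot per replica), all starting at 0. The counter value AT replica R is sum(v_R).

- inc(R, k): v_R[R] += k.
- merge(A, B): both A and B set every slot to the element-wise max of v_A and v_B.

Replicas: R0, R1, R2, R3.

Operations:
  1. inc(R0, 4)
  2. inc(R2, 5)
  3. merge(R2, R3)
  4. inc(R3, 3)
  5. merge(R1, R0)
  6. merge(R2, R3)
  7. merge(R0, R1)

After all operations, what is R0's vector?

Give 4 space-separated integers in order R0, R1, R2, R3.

Op 1: inc R0 by 4 -> R0=(4,0,0,0) value=4
Op 2: inc R2 by 5 -> R2=(0,0,5,0) value=5
Op 3: merge R2<->R3 -> R2=(0,0,5,0) R3=(0,0,5,0)
Op 4: inc R3 by 3 -> R3=(0,0,5,3) value=8
Op 5: merge R1<->R0 -> R1=(4,0,0,0) R0=(4,0,0,0)
Op 6: merge R2<->R3 -> R2=(0,0,5,3) R3=(0,0,5,3)
Op 7: merge R0<->R1 -> R0=(4,0,0,0) R1=(4,0,0,0)

Answer: 4 0 0 0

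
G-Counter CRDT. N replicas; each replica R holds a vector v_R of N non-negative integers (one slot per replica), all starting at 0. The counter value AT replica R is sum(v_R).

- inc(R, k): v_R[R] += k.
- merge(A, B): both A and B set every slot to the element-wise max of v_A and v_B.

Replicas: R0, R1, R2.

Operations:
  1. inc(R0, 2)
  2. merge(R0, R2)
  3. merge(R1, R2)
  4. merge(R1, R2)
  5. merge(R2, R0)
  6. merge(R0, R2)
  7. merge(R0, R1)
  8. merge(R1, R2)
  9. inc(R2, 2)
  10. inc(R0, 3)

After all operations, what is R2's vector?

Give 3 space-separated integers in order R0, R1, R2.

Op 1: inc R0 by 2 -> R0=(2,0,0) value=2
Op 2: merge R0<->R2 -> R0=(2,0,0) R2=(2,0,0)
Op 3: merge R1<->R2 -> R1=(2,0,0) R2=(2,0,0)
Op 4: merge R1<->R2 -> R1=(2,0,0) R2=(2,0,0)
Op 5: merge R2<->R0 -> R2=(2,0,0) R0=(2,0,0)
Op 6: merge R0<->R2 -> R0=(2,0,0) R2=(2,0,0)
Op 7: merge R0<->R1 -> R0=(2,0,0) R1=(2,0,0)
Op 8: merge R1<->R2 -> R1=(2,0,0) R2=(2,0,0)
Op 9: inc R2 by 2 -> R2=(2,0,2) value=4
Op 10: inc R0 by 3 -> R0=(5,0,0) value=5

Answer: 2 0 2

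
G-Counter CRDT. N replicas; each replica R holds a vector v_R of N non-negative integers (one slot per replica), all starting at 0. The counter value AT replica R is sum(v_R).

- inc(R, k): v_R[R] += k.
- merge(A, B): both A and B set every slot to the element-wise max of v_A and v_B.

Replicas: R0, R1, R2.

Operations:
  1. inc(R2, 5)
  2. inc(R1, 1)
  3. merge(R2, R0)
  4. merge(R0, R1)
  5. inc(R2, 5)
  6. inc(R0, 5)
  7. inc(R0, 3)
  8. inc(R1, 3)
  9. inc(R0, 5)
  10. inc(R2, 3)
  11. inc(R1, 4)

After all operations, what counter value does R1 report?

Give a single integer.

Answer: 13

Derivation:
Op 1: inc R2 by 5 -> R2=(0,0,5) value=5
Op 2: inc R1 by 1 -> R1=(0,1,0) value=1
Op 3: merge R2<->R0 -> R2=(0,0,5) R0=(0,0,5)
Op 4: merge R0<->R1 -> R0=(0,1,5) R1=(0,1,5)
Op 5: inc R2 by 5 -> R2=(0,0,10) value=10
Op 6: inc R0 by 5 -> R0=(5,1,5) value=11
Op 7: inc R0 by 3 -> R0=(8,1,5) value=14
Op 8: inc R1 by 3 -> R1=(0,4,5) value=9
Op 9: inc R0 by 5 -> R0=(13,1,5) value=19
Op 10: inc R2 by 3 -> R2=(0,0,13) value=13
Op 11: inc R1 by 4 -> R1=(0,8,5) value=13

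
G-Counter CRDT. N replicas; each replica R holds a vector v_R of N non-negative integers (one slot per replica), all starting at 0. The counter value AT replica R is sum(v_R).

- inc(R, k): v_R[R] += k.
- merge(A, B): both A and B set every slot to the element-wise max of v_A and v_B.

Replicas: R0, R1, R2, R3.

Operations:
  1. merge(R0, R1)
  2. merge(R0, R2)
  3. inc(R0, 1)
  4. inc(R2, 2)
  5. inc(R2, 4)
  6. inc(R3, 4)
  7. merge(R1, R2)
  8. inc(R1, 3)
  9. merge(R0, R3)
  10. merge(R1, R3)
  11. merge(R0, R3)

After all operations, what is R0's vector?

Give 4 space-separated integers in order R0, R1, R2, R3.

Op 1: merge R0<->R1 -> R0=(0,0,0,0) R1=(0,0,0,0)
Op 2: merge R0<->R2 -> R0=(0,0,0,0) R2=(0,0,0,0)
Op 3: inc R0 by 1 -> R0=(1,0,0,0) value=1
Op 4: inc R2 by 2 -> R2=(0,0,2,0) value=2
Op 5: inc R2 by 4 -> R2=(0,0,6,0) value=6
Op 6: inc R3 by 4 -> R3=(0,0,0,4) value=4
Op 7: merge R1<->R2 -> R1=(0,0,6,0) R2=(0,0,6,0)
Op 8: inc R1 by 3 -> R1=(0,3,6,0) value=9
Op 9: merge R0<->R3 -> R0=(1,0,0,4) R3=(1,0,0,4)
Op 10: merge R1<->R3 -> R1=(1,3,6,4) R3=(1,3,6,4)
Op 11: merge R0<->R3 -> R0=(1,3,6,4) R3=(1,3,6,4)

Answer: 1 3 6 4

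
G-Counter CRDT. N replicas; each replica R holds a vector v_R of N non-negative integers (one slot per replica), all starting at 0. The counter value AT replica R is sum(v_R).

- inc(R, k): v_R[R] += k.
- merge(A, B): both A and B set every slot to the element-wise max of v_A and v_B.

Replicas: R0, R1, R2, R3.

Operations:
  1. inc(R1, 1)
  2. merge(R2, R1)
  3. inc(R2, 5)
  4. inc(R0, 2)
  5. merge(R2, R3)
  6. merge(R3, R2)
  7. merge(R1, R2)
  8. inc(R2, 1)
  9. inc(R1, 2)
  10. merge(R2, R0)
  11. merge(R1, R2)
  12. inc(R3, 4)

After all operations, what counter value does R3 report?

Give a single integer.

Answer: 10

Derivation:
Op 1: inc R1 by 1 -> R1=(0,1,0,0) value=1
Op 2: merge R2<->R1 -> R2=(0,1,0,0) R1=(0,1,0,0)
Op 3: inc R2 by 5 -> R2=(0,1,5,0) value=6
Op 4: inc R0 by 2 -> R0=(2,0,0,0) value=2
Op 5: merge R2<->R3 -> R2=(0,1,5,0) R3=(0,1,5,0)
Op 6: merge R3<->R2 -> R3=(0,1,5,0) R2=(0,1,5,0)
Op 7: merge R1<->R2 -> R1=(0,1,5,0) R2=(0,1,5,0)
Op 8: inc R2 by 1 -> R2=(0,1,6,0) value=7
Op 9: inc R1 by 2 -> R1=(0,3,5,0) value=8
Op 10: merge R2<->R0 -> R2=(2,1,6,0) R0=(2,1,6,0)
Op 11: merge R1<->R2 -> R1=(2,3,6,0) R2=(2,3,6,0)
Op 12: inc R3 by 4 -> R3=(0,1,5,4) value=10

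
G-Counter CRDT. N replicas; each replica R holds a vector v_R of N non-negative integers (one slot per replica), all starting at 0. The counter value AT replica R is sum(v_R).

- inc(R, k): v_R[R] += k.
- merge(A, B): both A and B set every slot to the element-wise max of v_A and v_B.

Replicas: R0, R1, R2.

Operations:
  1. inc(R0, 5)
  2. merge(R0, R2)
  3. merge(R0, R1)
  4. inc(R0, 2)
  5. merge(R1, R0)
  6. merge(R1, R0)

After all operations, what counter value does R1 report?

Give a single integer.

Op 1: inc R0 by 5 -> R0=(5,0,0) value=5
Op 2: merge R0<->R2 -> R0=(5,0,0) R2=(5,0,0)
Op 3: merge R0<->R1 -> R0=(5,0,0) R1=(5,0,0)
Op 4: inc R0 by 2 -> R0=(7,0,0) value=7
Op 5: merge R1<->R0 -> R1=(7,0,0) R0=(7,0,0)
Op 6: merge R1<->R0 -> R1=(7,0,0) R0=(7,0,0)

Answer: 7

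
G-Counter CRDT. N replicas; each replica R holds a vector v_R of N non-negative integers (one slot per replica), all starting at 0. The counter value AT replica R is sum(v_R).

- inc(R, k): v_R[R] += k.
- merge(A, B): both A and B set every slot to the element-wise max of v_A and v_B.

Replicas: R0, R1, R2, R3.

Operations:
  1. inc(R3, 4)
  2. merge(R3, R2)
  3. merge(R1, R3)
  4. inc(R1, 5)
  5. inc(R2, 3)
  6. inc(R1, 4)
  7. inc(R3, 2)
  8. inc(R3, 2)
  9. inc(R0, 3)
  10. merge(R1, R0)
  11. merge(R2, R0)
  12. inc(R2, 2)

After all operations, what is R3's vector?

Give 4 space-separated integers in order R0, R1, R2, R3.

Answer: 0 0 0 8

Derivation:
Op 1: inc R3 by 4 -> R3=(0,0,0,4) value=4
Op 2: merge R3<->R2 -> R3=(0,0,0,4) R2=(0,0,0,4)
Op 3: merge R1<->R3 -> R1=(0,0,0,4) R3=(0,0,0,4)
Op 4: inc R1 by 5 -> R1=(0,5,0,4) value=9
Op 5: inc R2 by 3 -> R2=(0,0,3,4) value=7
Op 6: inc R1 by 4 -> R1=(0,9,0,4) value=13
Op 7: inc R3 by 2 -> R3=(0,0,0,6) value=6
Op 8: inc R3 by 2 -> R3=(0,0,0,8) value=8
Op 9: inc R0 by 3 -> R0=(3,0,0,0) value=3
Op 10: merge R1<->R0 -> R1=(3,9,0,4) R0=(3,9,0,4)
Op 11: merge R2<->R0 -> R2=(3,9,3,4) R0=(3,9,3,4)
Op 12: inc R2 by 2 -> R2=(3,9,5,4) value=21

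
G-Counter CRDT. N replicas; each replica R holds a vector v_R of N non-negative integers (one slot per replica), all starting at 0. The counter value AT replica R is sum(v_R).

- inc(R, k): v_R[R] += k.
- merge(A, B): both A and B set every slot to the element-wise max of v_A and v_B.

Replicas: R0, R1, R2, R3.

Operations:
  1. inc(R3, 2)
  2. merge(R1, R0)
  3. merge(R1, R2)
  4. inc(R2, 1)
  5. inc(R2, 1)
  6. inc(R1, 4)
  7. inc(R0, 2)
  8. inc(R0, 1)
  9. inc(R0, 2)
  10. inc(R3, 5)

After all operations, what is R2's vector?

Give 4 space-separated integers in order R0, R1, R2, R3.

Op 1: inc R3 by 2 -> R3=(0,0,0,2) value=2
Op 2: merge R1<->R0 -> R1=(0,0,0,0) R0=(0,0,0,0)
Op 3: merge R1<->R2 -> R1=(0,0,0,0) R2=(0,0,0,0)
Op 4: inc R2 by 1 -> R2=(0,0,1,0) value=1
Op 5: inc R2 by 1 -> R2=(0,0,2,0) value=2
Op 6: inc R1 by 4 -> R1=(0,4,0,0) value=4
Op 7: inc R0 by 2 -> R0=(2,0,0,0) value=2
Op 8: inc R0 by 1 -> R0=(3,0,0,0) value=3
Op 9: inc R0 by 2 -> R0=(5,0,0,0) value=5
Op 10: inc R3 by 5 -> R3=(0,0,0,7) value=7

Answer: 0 0 2 0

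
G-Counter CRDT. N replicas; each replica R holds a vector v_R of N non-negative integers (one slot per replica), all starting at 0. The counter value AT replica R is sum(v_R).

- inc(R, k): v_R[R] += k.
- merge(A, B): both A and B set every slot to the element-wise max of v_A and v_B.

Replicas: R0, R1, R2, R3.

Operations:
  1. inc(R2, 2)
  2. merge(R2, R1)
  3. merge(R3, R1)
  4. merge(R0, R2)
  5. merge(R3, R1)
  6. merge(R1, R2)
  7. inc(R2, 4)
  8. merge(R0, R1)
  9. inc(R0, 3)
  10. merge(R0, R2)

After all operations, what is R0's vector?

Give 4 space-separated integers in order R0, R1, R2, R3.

Answer: 3 0 6 0

Derivation:
Op 1: inc R2 by 2 -> R2=(0,0,2,0) value=2
Op 2: merge R2<->R1 -> R2=(0,0,2,0) R1=(0,0,2,0)
Op 3: merge R3<->R1 -> R3=(0,0,2,0) R1=(0,0,2,0)
Op 4: merge R0<->R2 -> R0=(0,0,2,0) R2=(0,0,2,0)
Op 5: merge R3<->R1 -> R3=(0,0,2,0) R1=(0,0,2,0)
Op 6: merge R1<->R2 -> R1=(0,0,2,0) R2=(0,0,2,0)
Op 7: inc R2 by 4 -> R2=(0,0,6,0) value=6
Op 8: merge R0<->R1 -> R0=(0,0,2,0) R1=(0,0,2,0)
Op 9: inc R0 by 3 -> R0=(3,0,2,0) value=5
Op 10: merge R0<->R2 -> R0=(3,0,6,0) R2=(3,0,6,0)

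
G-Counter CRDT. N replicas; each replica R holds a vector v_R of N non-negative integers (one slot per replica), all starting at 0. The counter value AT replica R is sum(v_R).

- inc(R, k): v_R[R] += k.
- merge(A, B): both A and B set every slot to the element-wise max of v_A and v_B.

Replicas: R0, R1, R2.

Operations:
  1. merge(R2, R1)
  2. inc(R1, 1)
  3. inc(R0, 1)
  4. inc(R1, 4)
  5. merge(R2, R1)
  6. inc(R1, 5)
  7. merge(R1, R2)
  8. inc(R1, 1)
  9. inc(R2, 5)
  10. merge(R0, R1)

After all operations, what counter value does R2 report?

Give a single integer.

Op 1: merge R2<->R1 -> R2=(0,0,0) R1=(0,0,0)
Op 2: inc R1 by 1 -> R1=(0,1,0) value=1
Op 3: inc R0 by 1 -> R0=(1,0,0) value=1
Op 4: inc R1 by 4 -> R1=(0,5,0) value=5
Op 5: merge R2<->R1 -> R2=(0,5,0) R1=(0,5,0)
Op 6: inc R1 by 5 -> R1=(0,10,0) value=10
Op 7: merge R1<->R2 -> R1=(0,10,0) R2=(0,10,0)
Op 8: inc R1 by 1 -> R1=(0,11,0) value=11
Op 9: inc R2 by 5 -> R2=(0,10,5) value=15
Op 10: merge R0<->R1 -> R0=(1,11,0) R1=(1,11,0)

Answer: 15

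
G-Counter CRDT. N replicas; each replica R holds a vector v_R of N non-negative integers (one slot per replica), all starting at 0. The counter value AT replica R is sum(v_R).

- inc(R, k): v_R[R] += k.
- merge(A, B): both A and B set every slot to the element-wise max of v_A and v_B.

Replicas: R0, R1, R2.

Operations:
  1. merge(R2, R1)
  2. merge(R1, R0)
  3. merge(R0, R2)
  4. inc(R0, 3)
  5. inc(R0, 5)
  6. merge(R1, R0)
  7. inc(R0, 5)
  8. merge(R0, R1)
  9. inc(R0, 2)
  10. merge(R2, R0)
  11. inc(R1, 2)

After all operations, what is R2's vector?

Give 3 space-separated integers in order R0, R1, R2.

Op 1: merge R2<->R1 -> R2=(0,0,0) R1=(0,0,0)
Op 2: merge R1<->R0 -> R1=(0,0,0) R0=(0,0,0)
Op 3: merge R0<->R2 -> R0=(0,0,0) R2=(0,0,0)
Op 4: inc R0 by 3 -> R0=(3,0,0) value=3
Op 5: inc R0 by 5 -> R0=(8,0,0) value=8
Op 6: merge R1<->R0 -> R1=(8,0,0) R0=(8,0,0)
Op 7: inc R0 by 5 -> R0=(13,0,0) value=13
Op 8: merge R0<->R1 -> R0=(13,0,0) R1=(13,0,0)
Op 9: inc R0 by 2 -> R0=(15,0,0) value=15
Op 10: merge R2<->R0 -> R2=(15,0,0) R0=(15,0,0)
Op 11: inc R1 by 2 -> R1=(13,2,0) value=15

Answer: 15 0 0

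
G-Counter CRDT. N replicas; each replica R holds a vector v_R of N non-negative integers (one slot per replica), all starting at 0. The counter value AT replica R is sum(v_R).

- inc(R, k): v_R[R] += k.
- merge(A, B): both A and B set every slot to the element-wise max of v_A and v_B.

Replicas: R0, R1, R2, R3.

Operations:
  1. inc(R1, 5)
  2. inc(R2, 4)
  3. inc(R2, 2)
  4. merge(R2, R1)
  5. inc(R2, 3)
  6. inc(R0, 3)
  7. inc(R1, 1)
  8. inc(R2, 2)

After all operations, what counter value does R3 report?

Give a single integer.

Answer: 0

Derivation:
Op 1: inc R1 by 5 -> R1=(0,5,0,0) value=5
Op 2: inc R2 by 4 -> R2=(0,0,4,0) value=4
Op 3: inc R2 by 2 -> R2=(0,0,6,0) value=6
Op 4: merge R2<->R1 -> R2=(0,5,6,0) R1=(0,5,6,0)
Op 5: inc R2 by 3 -> R2=(0,5,9,0) value=14
Op 6: inc R0 by 3 -> R0=(3,0,0,0) value=3
Op 7: inc R1 by 1 -> R1=(0,6,6,0) value=12
Op 8: inc R2 by 2 -> R2=(0,5,11,0) value=16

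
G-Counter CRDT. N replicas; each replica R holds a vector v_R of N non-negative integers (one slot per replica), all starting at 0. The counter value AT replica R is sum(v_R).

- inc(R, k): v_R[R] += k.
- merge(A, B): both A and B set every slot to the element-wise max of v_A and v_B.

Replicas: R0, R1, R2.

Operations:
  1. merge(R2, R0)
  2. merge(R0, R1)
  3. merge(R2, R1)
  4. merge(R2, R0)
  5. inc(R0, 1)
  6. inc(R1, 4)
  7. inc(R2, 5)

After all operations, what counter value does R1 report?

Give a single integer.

Answer: 4

Derivation:
Op 1: merge R2<->R0 -> R2=(0,0,0) R0=(0,0,0)
Op 2: merge R0<->R1 -> R0=(0,0,0) R1=(0,0,0)
Op 3: merge R2<->R1 -> R2=(0,0,0) R1=(0,0,0)
Op 4: merge R2<->R0 -> R2=(0,0,0) R0=(0,0,0)
Op 5: inc R0 by 1 -> R0=(1,0,0) value=1
Op 6: inc R1 by 4 -> R1=(0,4,0) value=4
Op 7: inc R2 by 5 -> R2=(0,0,5) value=5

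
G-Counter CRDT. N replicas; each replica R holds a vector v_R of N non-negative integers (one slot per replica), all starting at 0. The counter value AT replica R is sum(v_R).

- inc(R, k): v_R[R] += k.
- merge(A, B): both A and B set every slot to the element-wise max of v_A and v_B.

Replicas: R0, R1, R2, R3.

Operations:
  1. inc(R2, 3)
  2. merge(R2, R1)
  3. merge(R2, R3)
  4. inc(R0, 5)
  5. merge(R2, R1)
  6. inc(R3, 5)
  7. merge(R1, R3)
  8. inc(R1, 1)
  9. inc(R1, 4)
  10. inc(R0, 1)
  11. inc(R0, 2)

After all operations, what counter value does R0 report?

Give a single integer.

Op 1: inc R2 by 3 -> R2=(0,0,3,0) value=3
Op 2: merge R2<->R1 -> R2=(0,0,3,0) R1=(0,0,3,0)
Op 3: merge R2<->R3 -> R2=(0,0,3,0) R3=(0,0,3,0)
Op 4: inc R0 by 5 -> R0=(5,0,0,0) value=5
Op 5: merge R2<->R1 -> R2=(0,0,3,0) R1=(0,0,3,0)
Op 6: inc R3 by 5 -> R3=(0,0,3,5) value=8
Op 7: merge R1<->R3 -> R1=(0,0,3,5) R3=(0,0,3,5)
Op 8: inc R1 by 1 -> R1=(0,1,3,5) value=9
Op 9: inc R1 by 4 -> R1=(0,5,3,5) value=13
Op 10: inc R0 by 1 -> R0=(6,0,0,0) value=6
Op 11: inc R0 by 2 -> R0=(8,0,0,0) value=8

Answer: 8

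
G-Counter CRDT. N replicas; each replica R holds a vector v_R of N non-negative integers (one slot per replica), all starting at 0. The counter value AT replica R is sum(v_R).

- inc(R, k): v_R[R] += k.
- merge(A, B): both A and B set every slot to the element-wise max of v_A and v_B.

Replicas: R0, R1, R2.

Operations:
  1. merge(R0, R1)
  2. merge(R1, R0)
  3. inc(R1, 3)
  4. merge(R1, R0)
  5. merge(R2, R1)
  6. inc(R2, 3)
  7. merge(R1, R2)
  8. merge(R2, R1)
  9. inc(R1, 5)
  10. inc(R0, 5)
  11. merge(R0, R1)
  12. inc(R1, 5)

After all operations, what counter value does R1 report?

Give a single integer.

Answer: 21

Derivation:
Op 1: merge R0<->R1 -> R0=(0,0,0) R1=(0,0,0)
Op 2: merge R1<->R0 -> R1=(0,0,0) R0=(0,0,0)
Op 3: inc R1 by 3 -> R1=(0,3,0) value=3
Op 4: merge R1<->R0 -> R1=(0,3,0) R0=(0,3,0)
Op 5: merge R2<->R1 -> R2=(0,3,0) R1=(0,3,0)
Op 6: inc R2 by 3 -> R2=(0,3,3) value=6
Op 7: merge R1<->R2 -> R1=(0,3,3) R2=(0,3,3)
Op 8: merge R2<->R1 -> R2=(0,3,3) R1=(0,3,3)
Op 9: inc R1 by 5 -> R1=(0,8,3) value=11
Op 10: inc R0 by 5 -> R0=(5,3,0) value=8
Op 11: merge R0<->R1 -> R0=(5,8,3) R1=(5,8,3)
Op 12: inc R1 by 5 -> R1=(5,13,3) value=21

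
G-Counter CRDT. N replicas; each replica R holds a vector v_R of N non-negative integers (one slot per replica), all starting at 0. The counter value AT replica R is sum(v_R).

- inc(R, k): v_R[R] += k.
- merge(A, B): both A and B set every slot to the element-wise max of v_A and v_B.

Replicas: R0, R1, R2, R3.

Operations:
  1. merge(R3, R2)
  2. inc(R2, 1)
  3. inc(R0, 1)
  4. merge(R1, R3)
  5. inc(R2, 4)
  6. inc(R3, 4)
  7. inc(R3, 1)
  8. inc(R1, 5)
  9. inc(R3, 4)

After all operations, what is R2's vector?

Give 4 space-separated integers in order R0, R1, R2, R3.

Op 1: merge R3<->R2 -> R3=(0,0,0,0) R2=(0,0,0,0)
Op 2: inc R2 by 1 -> R2=(0,0,1,0) value=1
Op 3: inc R0 by 1 -> R0=(1,0,0,0) value=1
Op 4: merge R1<->R3 -> R1=(0,0,0,0) R3=(0,0,0,0)
Op 5: inc R2 by 4 -> R2=(0,0,5,0) value=5
Op 6: inc R3 by 4 -> R3=(0,0,0,4) value=4
Op 7: inc R3 by 1 -> R3=(0,0,0,5) value=5
Op 8: inc R1 by 5 -> R1=(0,5,0,0) value=5
Op 9: inc R3 by 4 -> R3=(0,0,0,9) value=9

Answer: 0 0 5 0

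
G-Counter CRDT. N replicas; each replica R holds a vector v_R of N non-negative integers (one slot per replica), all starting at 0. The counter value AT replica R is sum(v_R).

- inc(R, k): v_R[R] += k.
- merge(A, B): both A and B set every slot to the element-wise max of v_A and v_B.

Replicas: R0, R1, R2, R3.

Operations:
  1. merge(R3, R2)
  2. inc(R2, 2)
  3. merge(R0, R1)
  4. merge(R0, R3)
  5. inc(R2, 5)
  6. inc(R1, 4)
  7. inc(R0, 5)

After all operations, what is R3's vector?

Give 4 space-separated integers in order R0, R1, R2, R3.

Op 1: merge R3<->R2 -> R3=(0,0,0,0) R2=(0,0,0,0)
Op 2: inc R2 by 2 -> R2=(0,0,2,0) value=2
Op 3: merge R0<->R1 -> R0=(0,0,0,0) R1=(0,0,0,0)
Op 4: merge R0<->R3 -> R0=(0,0,0,0) R3=(0,0,0,0)
Op 5: inc R2 by 5 -> R2=(0,0,7,0) value=7
Op 6: inc R1 by 4 -> R1=(0,4,0,0) value=4
Op 7: inc R0 by 5 -> R0=(5,0,0,0) value=5

Answer: 0 0 0 0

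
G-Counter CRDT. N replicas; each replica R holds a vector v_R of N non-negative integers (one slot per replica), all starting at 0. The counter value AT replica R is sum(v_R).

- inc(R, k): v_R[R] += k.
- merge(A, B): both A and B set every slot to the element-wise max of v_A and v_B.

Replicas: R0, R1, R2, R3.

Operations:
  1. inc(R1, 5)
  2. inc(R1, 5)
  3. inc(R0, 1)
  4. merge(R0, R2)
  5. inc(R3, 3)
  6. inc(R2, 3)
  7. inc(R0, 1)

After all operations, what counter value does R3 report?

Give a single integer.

Op 1: inc R1 by 5 -> R1=(0,5,0,0) value=5
Op 2: inc R1 by 5 -> R1=(0,10,0,0) value=10
Op 3: inc R0 by 1 -> R0=(1,0,0,0) value=1
Op 4: merge R0<->R2 -> R0=(1,0,0,0) R2=(1,0,0,0)
Op 5: inc R3 by 3 -> R3=(0,0,0,3) value=3
Op 6: inc R2 by 3 -> R2=(1,0,3,0) value=4
Op 7: inc R0 by 1 -> R0=(2,0,0,0) value=2

Answer: 3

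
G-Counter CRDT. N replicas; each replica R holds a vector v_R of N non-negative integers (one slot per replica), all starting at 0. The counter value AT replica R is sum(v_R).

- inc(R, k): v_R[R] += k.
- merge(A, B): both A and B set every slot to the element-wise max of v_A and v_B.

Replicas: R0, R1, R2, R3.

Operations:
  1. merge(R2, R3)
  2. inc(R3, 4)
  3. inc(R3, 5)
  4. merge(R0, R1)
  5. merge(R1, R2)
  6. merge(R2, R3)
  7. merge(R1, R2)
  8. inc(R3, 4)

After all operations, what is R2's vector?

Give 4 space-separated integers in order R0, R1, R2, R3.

Op 1: merge R2<->R3 -> R2=(0,0,0,0) R3=(0,0,0,0)
Op 2: inc R3 by 4 -> R3=(0,0,0,4) value=4
Op 3: inc R3 by 5 -> R3=(0,0,0,9) value=9
Op 4: merge R0<->R1 -> R0=(0,0,0,0) R1=(0,0,0,0)
Op 5: merge R1<->R2 -> R1=(0,0,0,0) R2=(0,0,0,0)
Op 6: merge R2<->R3 -> R2=(0,0,0,9) R3=(0,0,0,9)
Op 7: merge R1<->R2 -> R1=(0,0,0,9) R2=(0,0,0,9)
Op 8: inc R3 by 4 -> R3=(0,0,0,13) value=13

Answer: 0 0 0 9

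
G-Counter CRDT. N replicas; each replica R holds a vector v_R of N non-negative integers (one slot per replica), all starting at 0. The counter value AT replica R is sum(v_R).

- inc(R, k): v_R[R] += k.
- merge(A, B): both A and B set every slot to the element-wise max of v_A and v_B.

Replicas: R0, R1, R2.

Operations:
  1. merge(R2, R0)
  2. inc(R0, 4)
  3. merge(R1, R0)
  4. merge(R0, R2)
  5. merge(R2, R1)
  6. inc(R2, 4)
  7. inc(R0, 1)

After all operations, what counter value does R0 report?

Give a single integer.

Answer: 5

Derivation:
Op 1: merge R2<->R0 -> R2=(0,0,0) R0=(0,0,0)
Op 2: inc R0 by 4 -> R0=(4,0,0) value=4
Op 3: merge R1<->R0 -> R1=(4,0,0) R0=(4,0,0)
Op 4: merge R0<->R2 -> R0=(4,0,0) R2=(4,0,0)
Op 5: merge R2<->R1 -> R2=(4,0,0) R1=(4,0,0)
Op 6: inc R2 by 4 -> R2=(4,0,4) value=8
Op 7: inc R0 by 1 -> R0=(5,0,0) value=5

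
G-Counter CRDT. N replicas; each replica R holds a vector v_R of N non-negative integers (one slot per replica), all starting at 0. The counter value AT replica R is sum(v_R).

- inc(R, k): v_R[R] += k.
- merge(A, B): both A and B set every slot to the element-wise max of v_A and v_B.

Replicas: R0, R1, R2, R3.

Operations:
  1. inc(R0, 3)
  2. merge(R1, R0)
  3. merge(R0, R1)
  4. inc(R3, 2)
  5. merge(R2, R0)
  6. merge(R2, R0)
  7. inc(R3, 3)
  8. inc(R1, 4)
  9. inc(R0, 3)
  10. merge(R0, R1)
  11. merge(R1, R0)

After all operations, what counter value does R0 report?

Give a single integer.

Op 1: inc R0 by 3 -> R0=(3,0,0,0) value=3
Op 2: merge R1<->R0 -> R1=(3,0,0,0) R0=(3,0,0,0)
Op 3: merge R0<->R1 -> R0=(3,0,0,0) R1=(3,0,0,0)
Op 4: inc R3 by 2 -> R3=(0,0,0,2) value=2
Op 5: merge R2<->R0 -> R2=(3,0,0,0) R0=(3,0,0,0)
Op 6: merge R2<->R0 -> R2=(3,0,0,0) R0=(3,0,0,0)
Op 7: inc R3 by 3 -> R3=(0,0,0,5) value=5
Op 8: inc R1 by 4 -> R1=(3,4,0,0) value=7
Op 9: inc R0 by 3 -> R0=(6,0,0,0) value=6
Op 10: merge R0<->R1 -> R0=(6,4,0,0) R1=(6,4,0,0)
Op 11: merge R1<->R0 -> R1=(6,4,0,0) R0=(6,4,0,0)

Answer: 10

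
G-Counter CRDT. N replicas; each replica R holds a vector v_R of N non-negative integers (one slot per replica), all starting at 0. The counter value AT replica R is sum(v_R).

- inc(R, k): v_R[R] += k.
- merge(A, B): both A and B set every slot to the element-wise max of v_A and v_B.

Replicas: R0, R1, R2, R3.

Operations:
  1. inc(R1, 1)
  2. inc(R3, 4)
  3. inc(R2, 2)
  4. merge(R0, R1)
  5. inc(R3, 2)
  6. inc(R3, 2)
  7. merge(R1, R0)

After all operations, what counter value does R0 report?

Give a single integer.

Answer: 1

Derivation:
Op 1: inc R1 by 1 -> R1=(0,1,0,0) value=1
Op 2: inc R3 by 4 -> R3=(0,0,0,4) value=4
Op 3: inc R2 by 2 -> R2=(0,0,2,0) value=2
Op 4: merge R0<->R1 -> R0=(0,1,0,0) R1=(0,1,0,0)
Op 5: inc R3 by 2 -> R3=(0,0,0,6) value=6
Op 6: inc R3 by 2 -> R3=(0,0,0,8) value=8
Op 7: merge R1<->R0 -> R1=(0,1,0,0) R0=(0,1,0,0)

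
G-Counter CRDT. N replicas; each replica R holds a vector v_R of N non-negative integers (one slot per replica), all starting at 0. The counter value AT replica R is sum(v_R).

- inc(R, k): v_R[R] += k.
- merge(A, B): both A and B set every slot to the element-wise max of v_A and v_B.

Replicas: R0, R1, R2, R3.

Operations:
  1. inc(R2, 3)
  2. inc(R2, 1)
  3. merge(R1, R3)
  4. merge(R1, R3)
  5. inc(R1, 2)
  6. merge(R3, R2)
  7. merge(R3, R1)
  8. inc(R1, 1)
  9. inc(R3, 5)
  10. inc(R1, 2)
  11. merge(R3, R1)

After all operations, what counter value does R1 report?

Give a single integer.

Answer: 14

Derivation:
Op 1: inc R2 by 3 -> R2=(0,0,3,0) value=3
Op 2: inc R2 by 1 -> R2=(0,0,4,0) value=4
Op 3: merge R1<->R3 -> R1=(0,0,0,0) R3=(0,0,0,0)
Op 4: merge R1<->R3 -> R1=(0,0,0,0) R3=(0,0,0,0)
Op 5: inc R1 by 2 -> R1=(0,2,0,0) value=2
Op 6: merge R3<->R2 -> R3=(0,0,4,0) R2=(0,0,4,0)
Op 7: merge R3<->R1 -> R3=(0,2,4,0) R1=(0,2,4,0)
Op 8: inc R1 by 1 -> R1=(0,3,4,0) value=7
Op 9: inc R3 by 5 -> R3=(0,2,4,5) value=11
Op 10: inc R1 by 2 -> R1=(0,5,4,0) value=9
Op 11: merge R3<->R1 -> R3=(0,5,4,5) R1=(0,5,4,5)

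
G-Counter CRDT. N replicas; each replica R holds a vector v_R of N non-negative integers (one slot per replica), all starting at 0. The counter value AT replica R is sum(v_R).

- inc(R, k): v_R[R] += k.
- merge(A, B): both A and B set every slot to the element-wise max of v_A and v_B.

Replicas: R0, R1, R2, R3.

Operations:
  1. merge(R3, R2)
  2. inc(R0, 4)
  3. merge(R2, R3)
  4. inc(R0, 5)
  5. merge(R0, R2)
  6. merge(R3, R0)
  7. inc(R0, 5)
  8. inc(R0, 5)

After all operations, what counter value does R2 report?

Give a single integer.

Op 1: merge R3<->R2 -> R3=(0,0,0,0) R2=(0,0,0,0)
Op 2: inc R0 by 4 -> R0=(4,0,0,0) value=4
Op 3: merge R2<->R3 -> R2=(0,0,0,0) R3=(0,0,0,0)
Op 4: inc R0 by 5 -> R0=(9,0,0,0) value=9
Op 5: merge R0<->R2 -> R0=(9,0,0,0) R2=(9,0,0,0)
Op 6: merge R3<->R0 -> R3=(9,0,0,0) R0=(9,0,0,0)
Op 7: inc R0 by 5 -> R0=(14,0,0,0) value=14
Op 8: inc R0 by 5 -> R0=(19,0,0,0) value=19

Answer: 9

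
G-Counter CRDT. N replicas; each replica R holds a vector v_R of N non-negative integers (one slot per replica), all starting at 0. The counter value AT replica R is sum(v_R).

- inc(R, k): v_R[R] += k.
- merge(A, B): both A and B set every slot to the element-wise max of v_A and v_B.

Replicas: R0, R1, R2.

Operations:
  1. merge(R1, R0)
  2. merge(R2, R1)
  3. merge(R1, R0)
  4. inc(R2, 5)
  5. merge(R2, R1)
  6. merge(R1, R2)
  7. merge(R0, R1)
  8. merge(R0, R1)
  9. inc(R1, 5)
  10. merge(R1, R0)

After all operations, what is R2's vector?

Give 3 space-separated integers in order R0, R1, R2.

Op 1: merge R1<->R0 -> R1=(0,0,0) R0=(0,0,0)
Op 2: merge R2<->R1 -> R2=(0,0,0) R1=(0,0,0)
Op 3: merge R1<->R0 -> R1=(0,0,0) R0=(0,0,0)
Op 4: inc R2 by 5 -> R2=(0,0,5) value=5
Op 5: merge R2<->R1 -> R2=(0,0,5) R1=(0,0,5)
Op 6: merge R1<->R2 -> R1=(0,0,5) R2=(0,0,5)
Op 7: merge R0<->R1 -> R0=(0,0,5) R1=(0,0,5)
Op 8: merge R0<->R1 -> R0=(0,0,5) R1=(0,0,5)
Op 9: inc R1 by 5 -> R1=(0,5,5) value=10
Op 10: merge R1<->R0 -> R1=(0,5,5) R0=(0,5,5)

Answer: 0 0 5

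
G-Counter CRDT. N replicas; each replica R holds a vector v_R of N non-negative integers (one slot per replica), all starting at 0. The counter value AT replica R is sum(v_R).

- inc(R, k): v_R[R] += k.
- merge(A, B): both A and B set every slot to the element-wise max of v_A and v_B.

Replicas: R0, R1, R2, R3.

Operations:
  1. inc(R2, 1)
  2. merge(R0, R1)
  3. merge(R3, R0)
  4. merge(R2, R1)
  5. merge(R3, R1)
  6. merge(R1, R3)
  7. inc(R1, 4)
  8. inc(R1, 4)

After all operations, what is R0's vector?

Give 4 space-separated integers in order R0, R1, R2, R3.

Answer: 0 0 0 0

Derivation:
Op 1: inc R2 by 1 -> R2=(0,0,1,0) value=1
Op 2: merge R0<->R1 -> R0=(0,0,0,0) R1=(0,0,0,0)
Op 3: merge R3<->R0 -> R3=(0,0,0,0) R0=(0,0,0,0)
Op 4: merge R2<->R1 -> R2=(0,0,1,0) R1=(0,0,1,0)
Op 5: merge R3<->R1 -> R3=(0,0,1,0) R1=(0,0,1,0)
Op 6: merge R1<->R3 -> R1=(0,0,1,0) R3=(0,0,1,0)
Op 7: inc R1 by 4 -> R1=(0,4,1,0) value=5
Op 8: inc R1 by 4 -> R1=(0,8,1,0) value=9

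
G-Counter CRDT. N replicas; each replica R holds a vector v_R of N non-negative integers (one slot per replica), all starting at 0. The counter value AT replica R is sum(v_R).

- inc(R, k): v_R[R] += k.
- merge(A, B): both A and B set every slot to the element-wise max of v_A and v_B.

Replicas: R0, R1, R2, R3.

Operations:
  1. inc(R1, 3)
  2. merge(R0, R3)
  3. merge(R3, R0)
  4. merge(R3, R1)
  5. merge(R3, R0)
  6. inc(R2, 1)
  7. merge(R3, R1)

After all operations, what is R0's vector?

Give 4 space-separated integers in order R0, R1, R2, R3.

Op 1: inc R1 by 3 -> R1=(0,3,0,0) value=3
Op 2: merge R0<->R3 -> R0=(0,0,0,0) R3=(0,0,0,0)
Op 3: merge R3<->R0 -> R3=(0,0,0,0) R0=(0,0,0,0)
Op 4: merge R3<->R1 -> R3=(0,3,0,0) R1=(0,3,0,0)
Op 5: merge R3<->R0 -> R3=(0,3,0,0) R0=(0,3,0,0)
Op 6: inc R2 by 1 -> R2=(0,0,1,0) value=1
Op 7: merge R3<->R1 -> R3=(0,3,0,0) R1=(0,3,0,0)

Answer: 0 3 0 0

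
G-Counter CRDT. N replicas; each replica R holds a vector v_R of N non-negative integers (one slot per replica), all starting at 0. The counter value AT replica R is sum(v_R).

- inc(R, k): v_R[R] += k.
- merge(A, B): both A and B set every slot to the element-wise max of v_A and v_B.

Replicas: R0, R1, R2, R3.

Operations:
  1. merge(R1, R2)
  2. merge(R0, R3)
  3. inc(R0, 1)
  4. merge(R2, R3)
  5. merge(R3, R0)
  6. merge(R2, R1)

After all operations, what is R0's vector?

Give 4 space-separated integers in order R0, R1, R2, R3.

Answer: 1 0 0 0

Derivation:
Op 1: merge R1<->R2 -> R1=(0,0,0,0) R2=(0,0,0,0)
Op 2: merge R0<->R3 -> R0=(0,0,0,0) R3=(0,0,0,0)
Op 3: inc R0 by 1 -> R0=(1,0,0,0) value=1
Op 4: merge R2<->R3 -> R2=(0,0,0,0) R3=(0,0,0,0)
Op 5: merge R3<->R0 -> R3=(1,0,0,0) R0=(1,0,0,0)
Op 6: merge R2<->R1 -> R2=(0,0,0,0) R1=(0,0,0,0)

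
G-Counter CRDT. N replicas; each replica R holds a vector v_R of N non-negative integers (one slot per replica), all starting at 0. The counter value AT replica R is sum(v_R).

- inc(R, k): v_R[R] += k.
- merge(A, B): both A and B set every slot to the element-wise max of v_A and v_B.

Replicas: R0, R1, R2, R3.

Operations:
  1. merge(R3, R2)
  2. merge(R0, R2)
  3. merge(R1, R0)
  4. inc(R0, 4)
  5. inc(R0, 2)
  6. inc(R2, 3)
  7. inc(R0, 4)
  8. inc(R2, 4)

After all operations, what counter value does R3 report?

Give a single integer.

Op 1: merge R3<->R2 -> R3=(0,0,0,0) R2=(0,0,0,0)
Op 2: merge R0<->R2 -> R0=(0,0,0,0) R2=(0,0,0,0)
Op 3: merge R1<->R0 -> R1=(0,0,0,0) R0=(0,0,0,0)
Op 4: inc R0 by 4 -> R0=(4,0,0,0) value=4
Op 5: inc R0 by 2 -> R0=(6,0,0,0) value=6
Op 6: inc R2 by 3 -> R2=(0,0,3,0) value=3
Op 7: inc R0 by 4 -> R0=(10,0,0,0) value=10
Op 8: inc R2 by 4 -> R2=(0,0,7,0) value=7

Answer: 0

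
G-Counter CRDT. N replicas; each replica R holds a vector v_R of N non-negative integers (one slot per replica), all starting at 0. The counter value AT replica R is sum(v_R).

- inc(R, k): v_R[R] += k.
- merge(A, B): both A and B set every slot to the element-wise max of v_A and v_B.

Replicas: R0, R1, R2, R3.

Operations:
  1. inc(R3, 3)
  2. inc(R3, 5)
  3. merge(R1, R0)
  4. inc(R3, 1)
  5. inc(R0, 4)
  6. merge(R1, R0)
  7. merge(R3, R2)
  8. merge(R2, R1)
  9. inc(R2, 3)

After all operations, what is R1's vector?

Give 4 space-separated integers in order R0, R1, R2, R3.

Answer: 4 0 0 9

Derivation:
Op 1: inc R3 by 3 -> R3=(0,0,0,3) value=3
Op 2: inc R3 by 5 -> R3=(0,0,0,8) value=8
Op 3: merge R1<->R0 -> R1=(0,0,0,0) R0=(0,0,0,0)
Op 4: inc R3 by 1 -> R3=(0,0,0,9) value=9
Op 5: inc R0 by 4 -> R0=(4,0,0,0) value=4
Op 6: merge R1<->R0 -> R1=(4,0,0,0) R0=(4,0,0,0)
Op 7: merge R3<->R2 -> R3=(0,0,0,9) R2=(0,0,0,9)
Op 8: merge R2<->R1 -> R2=(4,0,0,9) R1=(4,0,0,9)
Op 9: inc R2 by 3 -> R2=(4,0,3,9) value=16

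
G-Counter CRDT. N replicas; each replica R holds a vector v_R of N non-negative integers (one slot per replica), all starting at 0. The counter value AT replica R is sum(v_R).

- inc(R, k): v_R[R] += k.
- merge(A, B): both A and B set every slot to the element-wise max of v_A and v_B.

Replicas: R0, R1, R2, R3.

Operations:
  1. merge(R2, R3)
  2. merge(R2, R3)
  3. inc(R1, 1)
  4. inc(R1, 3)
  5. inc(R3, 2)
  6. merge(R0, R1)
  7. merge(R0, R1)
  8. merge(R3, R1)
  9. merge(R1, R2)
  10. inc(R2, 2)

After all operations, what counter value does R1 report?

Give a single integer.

Op 1: merge R2<->R3 -> R2=(0,0,0,0) R3=(0,0,0,0)
Op 2: merge R2<->R3 -> R2=(0,0,0,0) R3=(0,0,0,0)
Op 3: inc R1 by 1 -> R1=(0,1,0,0) value=1
Op 4: inc R1 by 3 -> R1=(0,4,0,0) value=4
Op 5: inc R3 by 2 -> R3=(0,0,0,2) value=2
Op 6: merge R0<->R1 -> R0=(0,4,0,0) R1=(0,4,0,0)
Op 7: merge R0<->R1 -> R0=(0,4,0,0) R1=(0,4,0,0)
Op 8: merge R3<->R1 -> R3=(0,4,0,2) R1=(0,4,0,2)
Op 9: merge R1<->R2 -> R1=(0,4,0,2) R2=(0,4,0,2)
Op 10: inc R2 by 2 -> R2=(0,4,2,2) value=8

Answer: 6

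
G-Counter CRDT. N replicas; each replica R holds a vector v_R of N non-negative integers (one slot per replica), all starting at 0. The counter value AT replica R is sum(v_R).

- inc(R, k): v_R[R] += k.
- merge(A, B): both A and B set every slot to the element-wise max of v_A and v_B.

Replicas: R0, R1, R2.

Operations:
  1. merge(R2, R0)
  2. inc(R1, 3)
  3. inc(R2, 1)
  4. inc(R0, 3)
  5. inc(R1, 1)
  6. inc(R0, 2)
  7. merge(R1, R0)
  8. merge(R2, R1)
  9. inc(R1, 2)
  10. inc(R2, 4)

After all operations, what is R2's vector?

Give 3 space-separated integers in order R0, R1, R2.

Answer: 5 4 5

Derivation:
Op 1: merge R2<->R0 -> R2=(0,0,0) R0=(0,0,0)
Op 2: inc R1 by 3 -> R1=(0,3,0) value=3
Op 3: inc R2 by 1 -> R2=(0,0,1) value=1
Op 4: inc R0 by 3 -> R0=(3,0,0) value=3
Op 5: inc R1 by 1 -> R1=(0,4,0) value=4
Op 6: inc R0 by 2 -> R0=(5,0,0) value=5
Op 7: merge R1<->R0 -> R1=(5,4,0) R0=(5,4,0)
Op 8: merge R2<->R1 -> R2=(5,4,1) R1=(5,4,1)
Op 9: inc R1 by 2 -> R1=(5,6,1) value=12
Op 10: inc R2 by 4 -> R2=(5,4,5) value=14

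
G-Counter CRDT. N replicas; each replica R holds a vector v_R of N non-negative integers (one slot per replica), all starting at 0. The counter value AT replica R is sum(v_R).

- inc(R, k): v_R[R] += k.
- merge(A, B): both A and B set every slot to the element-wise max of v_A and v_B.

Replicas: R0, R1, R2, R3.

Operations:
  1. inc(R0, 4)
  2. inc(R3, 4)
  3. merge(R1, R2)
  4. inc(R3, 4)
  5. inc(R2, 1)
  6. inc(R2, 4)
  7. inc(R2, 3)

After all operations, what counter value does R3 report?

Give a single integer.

Answer: 8

Derivation:
Op 1: inc R0 by 4 -> R0=(4,0,0,0) value=4
Op 2: inc R3 by 4 -> R3=(0,0,0,4) value=4
Op 3: merge R1<->R2 -> R1=(0,0,0,0) R2=(0,0,0,0)
Op 4: inc R3 by 4 -> R3=(0,0,0,8) value=8
Op 5: inc R2 by 1 -> R2=(0,0,1,0) value=1
Op 6: inc R2 by 4 -> R2=(0,0,5,0) value=5
Op 7: inc R2 by 3 -> R2=(0,0,8,0) value=8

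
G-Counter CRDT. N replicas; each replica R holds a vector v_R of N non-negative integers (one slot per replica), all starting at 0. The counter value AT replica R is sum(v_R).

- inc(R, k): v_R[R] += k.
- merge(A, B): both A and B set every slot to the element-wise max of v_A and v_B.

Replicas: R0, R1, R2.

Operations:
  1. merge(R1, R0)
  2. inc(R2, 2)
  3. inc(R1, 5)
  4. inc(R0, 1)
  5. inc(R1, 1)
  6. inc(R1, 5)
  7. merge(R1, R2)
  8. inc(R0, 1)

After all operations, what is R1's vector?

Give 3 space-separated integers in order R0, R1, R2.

Answer: 0 11 2

Derivation:
Op 1: merge R1<->R0 -> R1=(0,0,0) R0=(0,0,0)
Op 2: inc R2 by 2 -> R2=(0,0,2) value=2
Op 3: inc R1 by 5 -> R1=(0,5,0) value=5
Op 4: inc R0 by 1 -> R0=(1,0,0) value=1
Op 5: inc R1 by 1 -> R1=(0,6,0) value=6
Op 6: inc R1 by 5 -> R1=(0,11,0) value=11
Op 7: merge R1<->R2 -> R1=(0,11,2) R2=(0,11,2)
Op 8: inc R0 by 1 -> R0=(2,0,0) value=2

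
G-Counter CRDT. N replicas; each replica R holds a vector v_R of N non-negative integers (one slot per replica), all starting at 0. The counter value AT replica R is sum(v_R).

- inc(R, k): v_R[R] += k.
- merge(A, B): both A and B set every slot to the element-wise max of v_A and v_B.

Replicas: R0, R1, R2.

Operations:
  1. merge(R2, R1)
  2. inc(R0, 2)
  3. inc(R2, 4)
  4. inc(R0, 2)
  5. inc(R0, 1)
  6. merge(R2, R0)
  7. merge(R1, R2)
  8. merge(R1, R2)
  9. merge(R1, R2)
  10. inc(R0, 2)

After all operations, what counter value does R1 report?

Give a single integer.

Op 1: merge R2<->R1 -> R2=(0,0,0) R1=(0,0,0)
Op 2: inc R0 by 2 -> R0=(2,0,0) value=2
Op 3: inc R2 by 4 -> R2=(0,0,4) value=4
Op 4: inc R0 by 2 -> R0=(4,0,0) value=4
Op 5: inc R0 by 1 -> R0=(5,0,0) value=5
Op 6: merge R2<->R0 -> R2=(5,0,4) R0=(5,0,4)
Op 7: merge R1<->R2 -> R1=(5,0,4) R2=(5,0,4)
Op 8: merge R1<->R2 -> R1=(5,0,4) R2=(5,0,4)
Op 9: merge R1<->R2 -> R1=(5,0,4) R2=(5,0,4)
Op 10: inc R0 by 2 -> R0=(7,0,4) value=11

Answer: 9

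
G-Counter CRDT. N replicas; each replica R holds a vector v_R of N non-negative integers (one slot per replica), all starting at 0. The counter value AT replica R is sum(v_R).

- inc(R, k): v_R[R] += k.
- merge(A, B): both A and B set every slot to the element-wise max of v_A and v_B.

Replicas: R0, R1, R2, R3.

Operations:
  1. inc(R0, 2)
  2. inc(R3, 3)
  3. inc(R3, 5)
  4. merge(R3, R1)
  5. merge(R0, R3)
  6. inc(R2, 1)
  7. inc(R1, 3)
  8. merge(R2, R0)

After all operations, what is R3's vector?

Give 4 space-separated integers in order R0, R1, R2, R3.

Op 1: inc R0 by 2 -> R0=(2,0,0,0) value=2
Op 2: inc R3 by 3 -> R3=(0,0,0,3) value=3
Op 3: inc R3 by 5 -> R3=(0,0,0,8) value=8
Op 4: merge R3<->R1 -> R3=(0,0,0,8) R1=(0,0,0,8)
Op 5: merge R0<->R3 -> R0=(2,0,0,8) R3=(2,0,0,8)
Op 6: inc R2 by 1 -> R2=(0,0,1,0) value=1
Op 7: inc R1 by 3 -> R1=(0,3,0,8) value=11
Op 8: merge R2<->R0 -> R2=(2,0,1,8) R0=(2,0,1,8)

Answer: 2 0 0 8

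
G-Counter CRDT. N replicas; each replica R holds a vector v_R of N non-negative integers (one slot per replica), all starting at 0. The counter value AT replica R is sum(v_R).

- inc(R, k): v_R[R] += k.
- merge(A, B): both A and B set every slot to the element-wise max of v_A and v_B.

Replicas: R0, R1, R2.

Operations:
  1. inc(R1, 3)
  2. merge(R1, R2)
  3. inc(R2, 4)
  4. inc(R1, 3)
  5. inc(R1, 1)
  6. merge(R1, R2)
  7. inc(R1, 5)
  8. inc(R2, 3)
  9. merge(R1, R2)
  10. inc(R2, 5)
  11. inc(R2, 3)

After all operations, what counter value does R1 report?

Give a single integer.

Answer: 19

Derivation:
Op 1: inc R1 by 3 -> R1=(0,3,0) value=3
Op 2: merge R1<->R2 -> R1=(0,3,0) R2=(0,3,0)
Op 3: inc R2 by 4 -> R2=(0,3,4) value=7
Op 4: inc R1 by 3 -> R1=(0,6,0) value=6
Op 5: inc R1 by 1 -> R1=(0,7,0) value=7
Op 6: merge R1<->R2 -> R1=(0,7,4) R2=(0,7,4)
Op 7: inc R1 by 5 -> R1=(0,12,4) value=16
Op 8: inc R2 by 3 -> R2=(0,7,7) value=14
Op 9: merge R1<->R2 -> R1=(0,12,7) R2=(0,12,7)
Op 10: inc R2 by 5 -> R2=(0,12,12) value=24
Op 11: inc R2 by 3 -> R2=(0,12,15) value=27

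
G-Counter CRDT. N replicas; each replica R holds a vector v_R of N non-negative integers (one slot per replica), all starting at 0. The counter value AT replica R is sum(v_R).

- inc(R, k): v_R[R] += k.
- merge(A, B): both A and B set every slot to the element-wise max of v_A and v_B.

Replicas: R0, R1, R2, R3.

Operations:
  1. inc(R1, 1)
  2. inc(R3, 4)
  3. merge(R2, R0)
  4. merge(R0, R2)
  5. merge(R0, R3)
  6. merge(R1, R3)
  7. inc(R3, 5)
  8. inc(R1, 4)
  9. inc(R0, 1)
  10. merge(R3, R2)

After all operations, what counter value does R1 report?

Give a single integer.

Op 1: inc R1 by 1 -> R1=(0,1,0,0) value=1
Op 2: inc R3 by 4 -> R3=(0,0,0,4) value=4
Op 3: merge R2<->R0 -> R2=(0,0,0,0) R0=(0,0,0,0)
Op 4: merge R0<->R2 -> R0=(0,0,0,0) R2=(0,0,0,0)
Op 5: merge R0<->R3 -> R0=(0,0,0,4) R3=(0,0,0,4)
Op 6: merge R1<->R3 -> R1=(0,1,0,4) R3=(0,1,0,4)
Op 7: inc R3 by 5 -> R3=(0,1,0,9) value=10
Op 8: inc R1 by 4 -> R1=(0,5,0,4) value=9
Op 9: inc R0 by 1 -> R0=(1,0,0,4) value=5
Op 10: merge R3<->R2 -> R3=(0,1,0,9) R2=(0,1,0,9)

Answer: 9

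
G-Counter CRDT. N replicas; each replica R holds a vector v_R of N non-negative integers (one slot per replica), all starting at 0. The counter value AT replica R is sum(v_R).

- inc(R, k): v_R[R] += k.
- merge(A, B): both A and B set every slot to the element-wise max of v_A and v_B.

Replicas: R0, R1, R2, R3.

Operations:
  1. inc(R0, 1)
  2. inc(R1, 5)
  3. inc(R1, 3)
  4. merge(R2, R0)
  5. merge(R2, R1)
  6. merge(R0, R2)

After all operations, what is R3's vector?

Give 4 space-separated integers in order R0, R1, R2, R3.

Answer: 0 0 0 0

Derivation:
Op 1: inc R0 by 1 -> R0=(1,0,0,0) value=1
Op 2: inc R1 by 5 -> R1=(0,5,0,0) value=5
Op 3: inc R1 by 3 -> R1=(0,8,0,0) value=8
Op 4: merge R2<->R0 -> R2=(1,0,0,0) R0=(1,0,0,0)
Op 5: merge R2<->R1 -> R2=(1,8,0,0) R1=(1,8,0,0)
Op 6: merge R0<->R2 -> R0=(1,8,0,0) R2=(1,8,0,0)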